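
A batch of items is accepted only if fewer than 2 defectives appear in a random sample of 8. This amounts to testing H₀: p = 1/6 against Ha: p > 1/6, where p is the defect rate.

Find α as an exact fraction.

α = P(reject H₀ | H₀ true) = P(K ≥ 2 | p = 1/6), K ~ Binomial(8, 1/6).
Computing the lower-tail complement: 1 − 1015625/1679616 = 663991/1679616.

663991/1679616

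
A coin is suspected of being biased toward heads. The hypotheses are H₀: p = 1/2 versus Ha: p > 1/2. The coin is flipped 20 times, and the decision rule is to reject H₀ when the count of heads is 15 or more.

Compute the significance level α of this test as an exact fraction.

The Type I error probability is α = P(Y ≥ 15) computed under H₀, where Y ~ Binomial(20, 1/2).
That's C(20,15) + C(20,16) + C(20,17) + C(20,18) + C(20,19) + C(20,20) over 2^20, i.e. (15504 + 4845 + 1140 + 190 + 20 + 1)/1048576 = 21700/1048576 = 5425/262144.

5425/262144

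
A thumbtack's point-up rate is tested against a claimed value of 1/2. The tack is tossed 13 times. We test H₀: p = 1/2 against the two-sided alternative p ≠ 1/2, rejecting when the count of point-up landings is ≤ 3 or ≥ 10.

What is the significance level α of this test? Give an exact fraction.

The significance level is the null-hypothesis probability of the rejection region {≤3} ∪ {≥10}.
The two tails are symmetric, so α = 2·(1 + 13 + 78 + 286)/2^13 = 756/8192 = 189/2048.

189/2048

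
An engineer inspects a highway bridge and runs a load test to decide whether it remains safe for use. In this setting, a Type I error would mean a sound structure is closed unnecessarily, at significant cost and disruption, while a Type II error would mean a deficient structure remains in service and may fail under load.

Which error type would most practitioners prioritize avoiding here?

Type II error

The Type II consequence (a deficient structure remains in service and may fail under load) is more severe than the Type I consequence (a sound structure is closed unnecessarily, at significant cost and disruption).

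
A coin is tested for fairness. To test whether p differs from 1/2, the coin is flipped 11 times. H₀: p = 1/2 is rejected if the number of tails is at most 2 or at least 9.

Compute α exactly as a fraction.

67/1024

Under H₀, X ~ Binomial(11, 1/2); α is the probability of landing in either tail, P(X ≤ 2) + P(X ≥ 9).
Each tail has probability (1 + 11 + 55)/2048; doubling gives α = 134/2048 = 67/1024.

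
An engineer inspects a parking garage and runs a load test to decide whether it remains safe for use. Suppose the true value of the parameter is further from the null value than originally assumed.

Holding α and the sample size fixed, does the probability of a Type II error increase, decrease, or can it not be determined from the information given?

A larger true effect moves the Ha sampling distribution further from the H₀ critical value, making rejection more likely when Ha is true.

It decreases.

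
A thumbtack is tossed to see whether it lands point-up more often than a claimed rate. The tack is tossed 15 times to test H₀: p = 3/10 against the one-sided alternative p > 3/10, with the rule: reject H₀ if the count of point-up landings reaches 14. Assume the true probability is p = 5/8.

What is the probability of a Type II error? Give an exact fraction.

17439598153791/17592186044416

A Type II error is failing to reject when Ha holds: with p = 5/8, β = P(S ≤ 13).
Equivalently, β = 1 − P(S ≥ 14) = 17439598153791/17592186044416.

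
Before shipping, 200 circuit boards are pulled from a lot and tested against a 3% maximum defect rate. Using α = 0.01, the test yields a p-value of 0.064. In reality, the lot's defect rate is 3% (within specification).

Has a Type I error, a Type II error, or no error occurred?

The conventional null hypothesis is that the lot's defect rate is 3% (within specification).
Since p = 0.064 ≥ α = 0.01, H₀ is not rejected.
H₀ is true (actually the lot's defect rate is 3% (within specification)).
The decision matches the true state — no error.

No error — this is a correct decision.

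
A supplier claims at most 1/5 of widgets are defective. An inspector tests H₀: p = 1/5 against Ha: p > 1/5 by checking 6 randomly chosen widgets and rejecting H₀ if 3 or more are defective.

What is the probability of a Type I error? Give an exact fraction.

309/3125

α = P(reject H₀ | H₀ true) = P(X ≥ 3 | p = 1/5), X ~ Binomial(6, 1/5).
α = 1 − P(X ≤ 2) = 1 − 2816/3125 = 309/3125.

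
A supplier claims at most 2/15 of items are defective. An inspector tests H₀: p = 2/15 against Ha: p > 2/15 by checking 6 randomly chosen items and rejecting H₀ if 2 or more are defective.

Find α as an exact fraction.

84332/455625

The significance level is the probability, assuming p = 2/15, of seeing 2 or more defectives in 6 draws.
α = 1 − P(X ≤ 1) = 1 − 371293/455625 = 84332/455625.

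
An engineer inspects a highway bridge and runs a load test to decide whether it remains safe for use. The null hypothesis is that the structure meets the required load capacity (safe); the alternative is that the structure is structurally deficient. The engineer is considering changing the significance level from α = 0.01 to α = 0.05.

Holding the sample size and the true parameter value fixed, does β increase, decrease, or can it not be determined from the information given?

It decreases.

A larger α widens the rejection region, so when the alternative is true more outcomes lead to rejection — failing to reject becomes less likely.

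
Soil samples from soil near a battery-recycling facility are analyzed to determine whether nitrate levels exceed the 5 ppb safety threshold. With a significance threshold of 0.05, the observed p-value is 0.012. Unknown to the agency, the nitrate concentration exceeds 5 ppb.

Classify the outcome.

The conventional null hypothesis is that the nitrate concentration is at or below 5 ppb (safe).
Since p = 0.012 < α = 0.05, H₀ is rejected.
H₀ is false (actually the nitrate concentration exceeds 5 ppb).
The decision matches the true state — no error.

Neither — the decision is correct.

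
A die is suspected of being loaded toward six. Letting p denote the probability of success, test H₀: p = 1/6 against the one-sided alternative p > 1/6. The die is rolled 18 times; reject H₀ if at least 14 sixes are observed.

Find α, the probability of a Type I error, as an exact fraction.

126151/6347497291776

α = P(reject H₀ | H₀ true) = P(S ≥ 14 | p = 1/6), with S ~ Binomial(18, 1/6).
Summing C(18,j)(1/6)^j(5/6)^{18−j} for j = 14,…,18 gives 126151/6347497291776.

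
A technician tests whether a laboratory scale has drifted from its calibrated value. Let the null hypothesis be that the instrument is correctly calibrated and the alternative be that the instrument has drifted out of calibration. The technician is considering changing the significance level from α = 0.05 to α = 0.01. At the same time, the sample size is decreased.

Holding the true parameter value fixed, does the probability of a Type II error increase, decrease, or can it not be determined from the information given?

Tightening α shrinks the rejection region. When Ha holds, fewer sample outcomes clear the stricter threshold, so more fall in the acceptance region. A smaller sample increases the standard error, so the sampling distributions under H₀ and Ha overlap more. Both changes push β in the same direction.

It increases.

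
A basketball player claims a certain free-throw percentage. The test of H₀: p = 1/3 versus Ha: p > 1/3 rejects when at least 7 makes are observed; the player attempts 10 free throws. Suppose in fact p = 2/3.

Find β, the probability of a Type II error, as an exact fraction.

Under the alternative p = 2/3, Y ~ Binomial(10, 2/3); β is the probability the test does not reject, P(Y < 7).
Adding the binomial probabilities P(Y=0)+…+P(Y=6) at p = 2/3 gives 8675/19683.

8675/19683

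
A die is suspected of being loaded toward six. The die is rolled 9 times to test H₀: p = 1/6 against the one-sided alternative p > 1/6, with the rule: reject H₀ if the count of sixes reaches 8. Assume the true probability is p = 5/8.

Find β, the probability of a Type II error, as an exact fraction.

3803679/4194304

A Type II error is failing to reject when Ha holds: with p = 5/8, β = P(X ≤ 7).
Equivalently, β = 1 − P(X ≥ 8) = 3803679/4194304.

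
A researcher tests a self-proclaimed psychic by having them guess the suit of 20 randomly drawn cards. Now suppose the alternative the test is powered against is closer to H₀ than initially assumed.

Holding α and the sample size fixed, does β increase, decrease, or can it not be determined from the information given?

It increases.

A smaller departure from H₀ means the test statistic under Ha is distributed closer to where it would be under H₀; rejection becomes less likely.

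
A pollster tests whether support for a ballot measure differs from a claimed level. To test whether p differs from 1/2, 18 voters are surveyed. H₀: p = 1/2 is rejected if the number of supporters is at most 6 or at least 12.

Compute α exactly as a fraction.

7795/32768

The significance level is the null-hypothesis probability of the rejection region {≤6} ∪ {≥12}.
The two tails are symmetric, so α = 2·(1 + 18 + 153 + 816 + 3060 + 8568 + 18564)/2^18 = 62360/262144 = 7795/32768.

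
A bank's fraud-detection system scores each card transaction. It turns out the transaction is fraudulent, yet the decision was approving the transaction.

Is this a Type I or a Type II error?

The null hypothesis here is that the transaction is legitimate.
'Approving the transaction' corresponds to failing to reject H₀.
H₀ was not rejected but H₀ is false — a Type II error (false negative).

Type II error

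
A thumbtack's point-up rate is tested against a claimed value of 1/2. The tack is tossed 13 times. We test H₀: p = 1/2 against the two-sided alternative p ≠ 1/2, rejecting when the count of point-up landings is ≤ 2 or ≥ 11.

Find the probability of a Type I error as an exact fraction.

23/1024

The significance level is the null-hypothesis probability of the rejection region {≤2} ∪ {≥11}.
By symmetry, α = 2·P(S ≤ 2) = 2·(1 + 13 + 78)/8192 = 184/8192 = 23/1024.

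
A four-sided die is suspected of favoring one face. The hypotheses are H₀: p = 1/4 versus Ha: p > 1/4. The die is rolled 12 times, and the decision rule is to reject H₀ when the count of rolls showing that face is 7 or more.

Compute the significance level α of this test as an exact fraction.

α = P(reject H₀ | H₀ true) = P(Y ≥ 7 | p = 1/4), with Y ~ Binomial(12, 1/4).
Adding the binomial terms for j = 7 through 12 with p = 1/4 yields 119561/8388608.

119561/8388608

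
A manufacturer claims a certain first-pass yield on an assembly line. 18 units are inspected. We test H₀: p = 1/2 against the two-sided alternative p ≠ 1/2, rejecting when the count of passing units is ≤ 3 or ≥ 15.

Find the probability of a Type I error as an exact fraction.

247/32768

α = P(Y ≤ 3 or Y ≥ 15 | p = 1/2), Y ~ Binomial(18, 1/2).
Each tail has probability (1 + 18 + 153 + 816)/262144; doubling gives α = 1976/262144 = 247/32768.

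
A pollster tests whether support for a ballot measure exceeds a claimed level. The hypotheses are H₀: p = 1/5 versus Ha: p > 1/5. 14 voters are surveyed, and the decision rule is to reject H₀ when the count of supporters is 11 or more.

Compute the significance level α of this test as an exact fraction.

α = P(reject H₀ | H₀ true) = P(X ≥ 11 | p = 1/5), with X ~ Binomial(14, 1/5).
P(X ≥ 11) = Σ_{j=11}^{14} C(14,j)·(1/5)^j·(4/5)^{14-j} = 24809/6103515625.

24809/6103515625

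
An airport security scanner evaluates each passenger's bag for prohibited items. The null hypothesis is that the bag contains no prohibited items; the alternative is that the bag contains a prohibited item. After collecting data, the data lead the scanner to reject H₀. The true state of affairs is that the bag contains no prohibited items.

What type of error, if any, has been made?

H₀ was rejected, but H₀ is actually true.
Rejecting a true null hypothesis is a Type I error (false positive).

Type I error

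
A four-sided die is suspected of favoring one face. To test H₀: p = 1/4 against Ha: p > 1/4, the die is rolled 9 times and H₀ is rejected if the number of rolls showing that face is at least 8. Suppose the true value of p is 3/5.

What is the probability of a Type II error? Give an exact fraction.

β = P(fail to reject H₀ | Ha true) = P(Y ≤ 7 | p = 3/5), Y ~ Binomial(9, 3/5).
Summing C(9,j)·(3/5)^j·(2/5)^{9-j} for j = 0..7 gives 1815344/1953125.

1815344/1953125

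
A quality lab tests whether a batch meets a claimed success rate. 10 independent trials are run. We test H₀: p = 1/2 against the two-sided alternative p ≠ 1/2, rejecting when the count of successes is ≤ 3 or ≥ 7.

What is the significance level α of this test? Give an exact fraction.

11/32

The significance level is the null-hypothesis probability of the rejection region {≤3} ∪ {≥7}.
The two tails are symmetric, so α = 2·(1 + 10 + 45 + 120)/2^10 = 352/1024 = 11/32.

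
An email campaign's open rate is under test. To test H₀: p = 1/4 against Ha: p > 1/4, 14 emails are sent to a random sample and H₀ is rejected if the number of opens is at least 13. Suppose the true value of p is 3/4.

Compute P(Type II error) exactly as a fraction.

β = P(fail to reject H₀ | Ha true) = P(Y ≤ 12 | p = 3/4), Y ~ Binomial(14, 3/4).
Adding the binomial probabilities P(Y=0)+…+P(Y=12) at p = 3/4 gives 241331965/268435456.

241331965/268435456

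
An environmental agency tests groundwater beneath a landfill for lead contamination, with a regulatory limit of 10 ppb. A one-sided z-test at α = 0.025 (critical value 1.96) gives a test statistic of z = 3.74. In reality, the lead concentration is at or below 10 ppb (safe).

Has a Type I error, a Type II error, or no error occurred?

Type I error

The conventional null hypothesis is that the lead concentration is at or below 10 ppb (safe).
Since z = 3.74 > z* = 1.96, H₀ is rejected.
H₀ is true (actually the lead concentration is at or below 10 ppb (safe)).
Rejecting a true H₀ is a Type I error.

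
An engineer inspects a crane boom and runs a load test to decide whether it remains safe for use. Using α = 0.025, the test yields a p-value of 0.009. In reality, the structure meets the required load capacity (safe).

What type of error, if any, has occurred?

The conventional null hypothesis is that the structure meets the required load capacity (safe).
Since p = 0.009 < α = 0.025, H₀ is rejected.
H₀ is true (actually the structure meets the required load capacity (safe)).
Rejecting a true H₀ is a Type I error.

Type I error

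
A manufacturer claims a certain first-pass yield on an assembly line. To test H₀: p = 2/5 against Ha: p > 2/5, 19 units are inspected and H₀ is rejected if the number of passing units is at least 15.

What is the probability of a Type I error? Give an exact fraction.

2443902976/3814697265625

Under H₀, Y ~ Binomial(19, 2/5), and α = P(Y ≥ 15).
Summing C(19,j)(2/5)^j(3/5)^{19−j} for j = 15,…,19 gives 2443902976/3814697265625.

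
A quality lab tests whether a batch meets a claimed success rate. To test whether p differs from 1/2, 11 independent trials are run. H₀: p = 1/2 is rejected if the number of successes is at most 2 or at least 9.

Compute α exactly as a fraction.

The significance level is the null-hypothesis probability of the rejection region {≤2} ∪ {≥9}.
The two tails are symmetric, so α = 2·(1 + 11 + 55)/2^11 = 134/2048 = 67/1024.

67/1024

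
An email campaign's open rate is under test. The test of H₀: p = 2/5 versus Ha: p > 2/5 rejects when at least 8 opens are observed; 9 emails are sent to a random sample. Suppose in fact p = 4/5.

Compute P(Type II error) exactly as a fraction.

1101157/1953125

Under the alternative p = 4/5, S ~ Binomial(9, 4/5); β is the probability the test does not reject, P(S < 8).
Summing C(9,j)·(4/5)^j·(1/5)^{9-j} for j = 0..7 gives 1101157/1953125.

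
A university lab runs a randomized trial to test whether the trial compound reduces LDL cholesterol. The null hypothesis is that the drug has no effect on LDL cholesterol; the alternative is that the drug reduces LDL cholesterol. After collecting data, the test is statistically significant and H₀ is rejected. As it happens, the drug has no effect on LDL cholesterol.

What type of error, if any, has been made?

H₀ was rejected, but H₀ is actually true.
Rejecting a true null hypothesis is a Type I error (false positive).

Type I error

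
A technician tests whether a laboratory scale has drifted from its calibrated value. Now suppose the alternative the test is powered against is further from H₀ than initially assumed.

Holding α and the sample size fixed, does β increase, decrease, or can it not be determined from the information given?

The further the true parameter sits from the null value, the more of the Ha sampling distribution falls in the rejection region.

It decreases.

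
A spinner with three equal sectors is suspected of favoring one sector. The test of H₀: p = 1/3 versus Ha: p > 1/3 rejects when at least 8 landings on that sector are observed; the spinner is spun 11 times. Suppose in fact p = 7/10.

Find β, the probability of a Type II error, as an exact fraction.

1076094153/2500000000

Under the alternative p = 7/10, X ~ Binomial(11, 7/10); β is the probability the test does not reject, P(X < 8).
Summing C(11,j)·(7/10)^j·(3/10)^{11-j} for j = 0..7 gives 1076094153/2500000000.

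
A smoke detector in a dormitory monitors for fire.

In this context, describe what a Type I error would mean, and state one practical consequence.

A Type I error would mean concluding that there is a fire when in fact there is no fire. Consequence: the building is evacuated for a false alarm, disrupting work.

With the conventional null hypothesis that there is no fire:
A Type I error is rejecting H₀ when H₀ is true.
Here that means sounding the alarm and evacuating the building when actually there is no fire.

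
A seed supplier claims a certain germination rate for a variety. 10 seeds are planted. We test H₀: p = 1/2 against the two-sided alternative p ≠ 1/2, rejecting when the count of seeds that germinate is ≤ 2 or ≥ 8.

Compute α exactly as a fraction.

The significance level is the null-hypothesis probability of the rejection region {≤2} ∪ {≥8}.
Each tail has probability (1 + 10 + 45)/1024; doubling gives α = 112/1024 = 7/64.

7/64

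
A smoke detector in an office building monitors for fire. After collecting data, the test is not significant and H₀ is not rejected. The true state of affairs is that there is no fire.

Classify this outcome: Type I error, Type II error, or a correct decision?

The conventional null hypothesis here is that there is no fire.
The test retained a true H₀ — the decision matches the true state.

Neither — the decision is correct.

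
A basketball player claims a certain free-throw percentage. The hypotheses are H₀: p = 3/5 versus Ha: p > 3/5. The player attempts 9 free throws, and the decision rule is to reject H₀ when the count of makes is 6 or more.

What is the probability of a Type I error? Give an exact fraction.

Under H₀, K ~ Binomial(9, 3/5), and α = P(K ≥ 6).
Adding the binomial terms for j = 6 through 9 with p = 3/5 yields 942597/1953125.

942597/1953125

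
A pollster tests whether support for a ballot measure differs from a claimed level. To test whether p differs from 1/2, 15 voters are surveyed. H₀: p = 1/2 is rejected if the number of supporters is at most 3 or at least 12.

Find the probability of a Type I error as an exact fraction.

9/256

The significance level is the null-hypothesis probability of the rejection region {≤3} ∪ {≥12}.
Each tail has probability (1 + 15 + 105 + 455)/32768; doubling gives α = 1152/32768 = 9/256.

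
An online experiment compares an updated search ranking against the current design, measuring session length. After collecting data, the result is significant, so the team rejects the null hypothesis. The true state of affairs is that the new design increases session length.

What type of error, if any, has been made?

The conventional null hypothesis here is that the new design has no effect on session length.
The test rejected a false H₀ — the decision matches the true state.

No error — this is a correct decision.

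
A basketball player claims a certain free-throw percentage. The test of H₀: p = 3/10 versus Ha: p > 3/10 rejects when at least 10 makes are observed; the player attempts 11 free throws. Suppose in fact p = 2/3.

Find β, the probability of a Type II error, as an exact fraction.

Under the alternative p = 2/3, X ~ Binomial(11, 2/3); β is the probability the test does not reject, P(X < 10).
Summing C(11,j)·(2/3)^j·(1/3)^{11-j} for j = 0..9 gives 163835/177147.

163835/177147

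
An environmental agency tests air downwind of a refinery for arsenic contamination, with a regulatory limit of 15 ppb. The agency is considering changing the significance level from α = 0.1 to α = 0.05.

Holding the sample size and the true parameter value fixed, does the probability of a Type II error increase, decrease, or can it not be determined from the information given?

Tightening α shrinks the rejection region. When Ha holds, fewer sample outcomes clear the stricter threshold, so more fall in the acceptance region.

It increases.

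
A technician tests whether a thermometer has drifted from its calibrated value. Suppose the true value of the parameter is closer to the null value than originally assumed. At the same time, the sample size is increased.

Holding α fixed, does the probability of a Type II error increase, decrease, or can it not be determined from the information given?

The first change alone would make β increase; the second alone would make β decrease. Which effect dominates depends on the magnitudes, which are not given.

Cannot be determined from the information given.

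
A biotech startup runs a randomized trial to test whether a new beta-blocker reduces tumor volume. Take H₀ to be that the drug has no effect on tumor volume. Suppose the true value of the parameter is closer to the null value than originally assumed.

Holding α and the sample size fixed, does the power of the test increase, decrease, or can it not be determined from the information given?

It decreases.

A smaller departure from H₀ means the test statistic under Ha is distributed closer to where it would be under H₀; rejection becomes less likely.
Since power = 1 − β and β increases, power decreases.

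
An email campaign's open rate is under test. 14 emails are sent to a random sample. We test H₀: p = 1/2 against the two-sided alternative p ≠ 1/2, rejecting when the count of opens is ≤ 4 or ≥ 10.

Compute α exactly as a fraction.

The significance level is the null-hypothesis probability of the rejection region {≤4} ∪ {≥10}.
Each tail has probability (1 + 14 + 91 + 364 + 1001)/16384; doubling gives α = 2942/16384 = 1471/8192.

1471/8192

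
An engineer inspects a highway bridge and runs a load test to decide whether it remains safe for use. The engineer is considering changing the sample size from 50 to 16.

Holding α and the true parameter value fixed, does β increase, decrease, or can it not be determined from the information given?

It increases.

A smaller sample increases the standard error, so the sampling distributions under H₀ and Ha overlap more.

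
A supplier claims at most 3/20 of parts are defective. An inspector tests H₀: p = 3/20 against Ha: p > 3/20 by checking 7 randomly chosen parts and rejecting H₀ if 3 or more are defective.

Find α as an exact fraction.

The significance level is the probability, assuming p = 3/20, of seeing 3 or more defectives in 7 draws.
α = 1 − P(Y ≤ 2) = 1 − 237116119/256000000 = 18883881/256000000.

18883881/256000000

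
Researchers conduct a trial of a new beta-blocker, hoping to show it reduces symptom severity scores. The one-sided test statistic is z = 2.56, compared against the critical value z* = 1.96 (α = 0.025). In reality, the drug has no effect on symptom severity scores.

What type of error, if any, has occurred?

Type I error

The conventional null hypothesis is that the drug has no effect on symptom severity scores.
Since z = 2.56 > z* = 1.96, H₀ is rejected.
H₀ is true (actually the drug has no effect on symptom severity scores).
Rejecting a true H₀ is a Type I error.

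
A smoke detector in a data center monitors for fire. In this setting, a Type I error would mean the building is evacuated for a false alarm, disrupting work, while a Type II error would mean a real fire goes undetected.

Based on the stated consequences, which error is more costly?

The Type II consequence (a real fire goes undetected) is more severe than the Type I consequence (the building is evacuated for a false alarm, disrupting work).

Type II error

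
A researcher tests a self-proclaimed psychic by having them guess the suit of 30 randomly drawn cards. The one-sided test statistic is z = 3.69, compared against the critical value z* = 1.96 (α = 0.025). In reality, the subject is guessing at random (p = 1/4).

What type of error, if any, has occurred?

Type I error

The conventional null hypothesis is that the subject is guessing at random (p = 1/4).
Since z = 3.69 > z* = 1.96, H₀ is rejected.
H₀ is true (actually the subject is guessing at random (p = 1/4)).
Rejecting a true H₀ is a Type I error.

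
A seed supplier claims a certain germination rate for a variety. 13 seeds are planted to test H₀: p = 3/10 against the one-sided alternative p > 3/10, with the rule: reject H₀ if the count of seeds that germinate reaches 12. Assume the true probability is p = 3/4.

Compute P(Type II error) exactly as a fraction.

A Type II error is failing to reject when Ha holds: with p = 3/4, β = P(Y ≤ 11).
Summing C(13,j)·(3/4)^j·(1/4)^{13-j} for j = 0..11 gives 3662863/4194304.

3662863/4194304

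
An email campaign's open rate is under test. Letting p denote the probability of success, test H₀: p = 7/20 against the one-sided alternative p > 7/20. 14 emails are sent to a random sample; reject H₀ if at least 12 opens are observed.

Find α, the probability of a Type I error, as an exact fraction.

α = P(reject H₀ | H₀ true) = P(S ≥ 12 | p = 7/20), with S ~ Binomial(14, 7/20).
P(S ≥ 12) = Σ_{j=12}^{14} C(14,j)·(7/20)^j·(13/20)^{14-j} = 115588589415551/819200000000000000.

115588589415551/819200000000000000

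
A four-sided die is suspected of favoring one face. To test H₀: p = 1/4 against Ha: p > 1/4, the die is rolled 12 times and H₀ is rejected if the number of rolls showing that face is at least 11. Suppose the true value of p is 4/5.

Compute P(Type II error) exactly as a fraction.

177031761/244140625

A Type II error is failing to reject when Ha holds: with p = 4/5, β = P(S ≤ 10).
Equivalently, β = 1 − P(S ≥ 11) = 177031761/244140625.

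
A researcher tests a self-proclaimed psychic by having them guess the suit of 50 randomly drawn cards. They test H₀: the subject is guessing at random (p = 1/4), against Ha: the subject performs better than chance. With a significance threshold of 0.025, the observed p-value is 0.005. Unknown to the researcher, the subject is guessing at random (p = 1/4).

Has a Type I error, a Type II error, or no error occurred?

Type I error

Since p = 0.005 < α = 0.025, H₀ is rejected.
H₀ is true (actually the subject is guessing at random (p = 1/4)).
Rejecting a true H₀ is a Type I error.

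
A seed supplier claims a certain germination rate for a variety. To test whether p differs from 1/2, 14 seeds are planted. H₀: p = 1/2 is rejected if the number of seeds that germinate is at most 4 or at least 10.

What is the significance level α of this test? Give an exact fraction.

The significance level is the null-hypothesis probability of the rejection region {≤4} ∪ {≥10}.
Each tail has probability (1 + 14 + 91 + 364 + 1001)/16384; doubling gives α = 2942/16384 = 1471/8192.

1471/8192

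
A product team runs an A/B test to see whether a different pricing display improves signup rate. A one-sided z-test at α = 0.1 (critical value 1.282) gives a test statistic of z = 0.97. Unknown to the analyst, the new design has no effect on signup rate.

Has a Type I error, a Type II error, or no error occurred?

The conventional null hypothesis is that the new design has no effect on signup rate.
Since z = 0.97 ≤ z* = 1.282, H₀ is not rejected.
H₀ is true (actually the new design has no effect on signup rate).
The decision matches the true state — no error.

No error — this is a correct decision.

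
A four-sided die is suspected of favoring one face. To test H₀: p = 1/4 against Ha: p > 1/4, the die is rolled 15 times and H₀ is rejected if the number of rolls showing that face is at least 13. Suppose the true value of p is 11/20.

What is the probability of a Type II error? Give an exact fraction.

32418940857512713659/32768000000000000000

β = P(fail to reject H₀ | Ha true) = P(X ≤ 12 | p = 11/20), X ~ Binomial(15, 11/20).
Adding the binomial probabilities P(X=0)+…+P(X=12) at p = 11/20 gives 32418940857512713659/32768000000000000000.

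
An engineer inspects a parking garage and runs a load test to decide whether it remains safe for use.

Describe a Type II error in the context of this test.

A Type II error would mean concluding that the structure meets the required load capacity (safe) (or at least failing to establish that the structure is structurally deficient) when in fact the structure is structurally deficient.

With the conventional null hypothesis that the structure meets the required load capacity (safe):
A Type II error is failing to reject H₀ when H₀ is false.
Here that means keeping the structure open when actually the structure is structurally deficient.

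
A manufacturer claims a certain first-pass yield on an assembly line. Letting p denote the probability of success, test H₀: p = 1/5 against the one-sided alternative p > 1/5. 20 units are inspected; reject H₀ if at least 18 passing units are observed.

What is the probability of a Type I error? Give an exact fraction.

3121/95367431640625

Under H₀, K ~ Binomial(20, 1/5), and α = P(K ≥ 18).
Adding the binomial terms for j = 18 through 20 with p = 1/5 yields 3121/95367431640625.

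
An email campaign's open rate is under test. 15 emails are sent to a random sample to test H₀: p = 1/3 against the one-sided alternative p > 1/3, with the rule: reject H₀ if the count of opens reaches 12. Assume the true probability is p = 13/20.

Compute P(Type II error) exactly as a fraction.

6777270377107586237/8192000000000000000

Under the alternative p = 13/20, X ~ Binomial(15, 13/20); β is the probability the test does not reject, P(X < 12).
Summing C(15,j)·(13/20)^j·(7/20)^{15-j} for j = 0..11 gives 6777270377107586237/8192000000000000000.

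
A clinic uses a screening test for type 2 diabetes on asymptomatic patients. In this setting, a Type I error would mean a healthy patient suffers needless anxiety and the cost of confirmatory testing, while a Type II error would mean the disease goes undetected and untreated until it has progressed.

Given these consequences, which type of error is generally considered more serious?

The Type II consequence (the disease goes undetected and untreated until it has progressed) is more severe than the Type I consequence (a healthy patient suffers needless anxiety and the cost of confirmatory testing).

Type II error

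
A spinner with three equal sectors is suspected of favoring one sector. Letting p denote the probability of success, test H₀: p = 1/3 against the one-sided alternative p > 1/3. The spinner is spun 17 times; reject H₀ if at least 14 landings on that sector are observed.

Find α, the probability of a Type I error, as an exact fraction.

6019/129140163

α = P(reject H₀ | H₀ true) = P(X ≥ 14 | p = 1/3), with X ~ Binomial(17, 1/3).
Summing C(17,j)(1/3)^j(2/3)^{17−j} for j = 14,…,17 gives 6019/129140163.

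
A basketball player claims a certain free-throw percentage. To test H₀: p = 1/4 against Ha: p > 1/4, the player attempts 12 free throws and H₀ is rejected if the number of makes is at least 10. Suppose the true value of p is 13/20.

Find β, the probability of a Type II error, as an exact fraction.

β = P(fail to reject H₀ | Ha true) = P(X ≤ 9 | p = 13/20), X ~ Binomial(12, 13/20).
Equivalently, β = 1 − P(X ≥ 10) = 695265215827749/819200000000000.

695265215827749/819200000000000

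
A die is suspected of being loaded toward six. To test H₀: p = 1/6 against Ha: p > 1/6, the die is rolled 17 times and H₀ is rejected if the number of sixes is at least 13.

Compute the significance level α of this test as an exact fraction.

787993/8463329722368

The Type I error probability is α = P(Y ≥ 13) computed under H₀, where Y ~ Binomial(17, 1/6).
Summing C(17,j)(1/6)^j(5/6)^{17−j} for j = 13,…,17 gives 787993/8463329722368.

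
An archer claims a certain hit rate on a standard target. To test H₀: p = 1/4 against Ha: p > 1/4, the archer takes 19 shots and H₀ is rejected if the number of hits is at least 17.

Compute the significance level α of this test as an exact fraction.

1597/274877906944

Under H₀, K ~ Binomial(19, 1/4), and α = P(K ≥ 17).
P(K ≥ 17) = Σ_{j=17}^{19} C(19,j)·(1/4)^j·(3/4)^{19-j} = 1597/274877906944.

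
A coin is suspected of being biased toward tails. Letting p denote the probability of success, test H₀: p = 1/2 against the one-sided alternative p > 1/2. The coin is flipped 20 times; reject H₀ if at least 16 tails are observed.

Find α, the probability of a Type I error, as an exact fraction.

1549/262144

The Type I error probability is α = P(S ≥ 16) computed under H₀, where S ~ Binomial(20, 1/2).
That's C(20,16) + C(20,17) + C(20,18) + C(20,19) + C(20,20) over 2^20, i.e. (4845 + 1140 + 190 + 20 + 1)/1048576 = 6196/1048576 = 1549/262144.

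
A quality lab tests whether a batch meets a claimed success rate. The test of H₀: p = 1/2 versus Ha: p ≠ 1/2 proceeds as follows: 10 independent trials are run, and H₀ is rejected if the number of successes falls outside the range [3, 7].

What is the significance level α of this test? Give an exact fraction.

7/64

α = P(S ≤ 2 or S ≥ 8 | p = 1/2), S ~ Binomial(10, 1/2).
The two tails are symmetric, so α = 2·(1 + 10 + 45)/2^10 = 112/1024 = 7/64.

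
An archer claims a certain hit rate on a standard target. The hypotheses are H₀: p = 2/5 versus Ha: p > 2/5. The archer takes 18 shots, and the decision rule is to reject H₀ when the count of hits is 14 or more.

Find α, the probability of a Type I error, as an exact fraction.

The Type I error probability is α = P(S ≥ 14) computed under H₀, where S ~ Binomial(18, 2/5).
Adding the binomial terms for j = 14 through 18 with p = 2/5 yields 976093184/762939453125.

976093184/762939453125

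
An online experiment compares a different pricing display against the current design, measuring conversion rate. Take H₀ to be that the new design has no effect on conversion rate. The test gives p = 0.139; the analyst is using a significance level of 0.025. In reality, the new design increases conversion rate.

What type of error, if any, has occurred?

Since p = 0.139 ≥ α = 0.025, H₀ is not rejected.
H₀ is false (actually the new design increases conversion rate).
Failing to reject a false H₀ is a Type II error.

Type II error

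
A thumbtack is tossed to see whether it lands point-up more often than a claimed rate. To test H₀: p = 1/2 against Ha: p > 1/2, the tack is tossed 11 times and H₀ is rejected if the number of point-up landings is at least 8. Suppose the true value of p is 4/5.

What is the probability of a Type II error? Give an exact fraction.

12589/78125

A Type II error is failing to reject when Ha holds: with p = 4/5, β = P(K ≤ 7).
Equivalently, β = 1 − P(K ≥ 8) = 12589/78125.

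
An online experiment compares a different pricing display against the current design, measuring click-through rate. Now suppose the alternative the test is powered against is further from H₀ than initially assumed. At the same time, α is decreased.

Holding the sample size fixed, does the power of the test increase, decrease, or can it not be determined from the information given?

Cannot be determined from the information given.

The first change alone would make β decrease; the second alone would make β increase. Which effect dominates depends on the magnitudes, which are not given.
Since power = 1 − β, the effect on power is likewise indeterminate.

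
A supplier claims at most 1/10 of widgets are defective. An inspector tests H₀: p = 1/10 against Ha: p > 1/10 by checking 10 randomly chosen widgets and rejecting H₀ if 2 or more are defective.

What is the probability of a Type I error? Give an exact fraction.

The significance level is the probability, assuming p = 1/10, of seeing 2 or more defectives in 10 draws.
α = 1 − P(S ≤ 1) = 1 − 7360989291/10000000000 = 2639010709/10000000000.

2639010709/10000000000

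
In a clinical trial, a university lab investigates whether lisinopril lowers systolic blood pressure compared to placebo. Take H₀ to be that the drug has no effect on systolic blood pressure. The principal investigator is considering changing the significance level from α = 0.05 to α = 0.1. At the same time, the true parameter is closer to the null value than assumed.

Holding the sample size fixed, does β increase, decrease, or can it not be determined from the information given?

The first change alone would make β decrease; the second alone would make β increase. Which effect dominates depends on the magnitudes, which are not given.

Cannot be determined from the information given.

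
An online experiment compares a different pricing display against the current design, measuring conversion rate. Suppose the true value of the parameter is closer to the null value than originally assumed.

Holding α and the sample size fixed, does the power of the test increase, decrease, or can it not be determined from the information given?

It decreases.

A smaller true effect puts the Ha sampling distribution closer to H₀, so more of it falls in the non-rejection region.
Since power = 1 − β and β increases, power decreases.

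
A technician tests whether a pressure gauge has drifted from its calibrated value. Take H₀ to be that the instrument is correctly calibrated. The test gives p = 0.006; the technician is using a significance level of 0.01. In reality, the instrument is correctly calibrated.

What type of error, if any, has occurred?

Since p = 0.006 < α = 0.01, H₀ is rejected.
H₀ is true (actually the instrument is correctly calibrated).
Rejecting a true H₀ is a Type I error.

Type I error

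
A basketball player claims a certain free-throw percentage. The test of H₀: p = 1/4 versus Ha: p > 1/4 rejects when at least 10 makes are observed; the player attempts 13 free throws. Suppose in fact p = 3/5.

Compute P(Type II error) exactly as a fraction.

202983472/244140625

A Type II error is failing to reject when Ha holds: with p = 3/5, β = P(X ≤ 9).
Adding the binomial probabilities P(X=0)+…+P(X=9) at p = 3/5 gives 202983472/244140625.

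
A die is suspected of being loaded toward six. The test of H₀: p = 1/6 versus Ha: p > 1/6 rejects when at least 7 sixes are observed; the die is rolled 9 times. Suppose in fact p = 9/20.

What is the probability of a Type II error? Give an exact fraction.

30407271323/32000000000

β = P(fail to reject H₀ | Ha true) = P(Y ≤ 6 | p = 9/20), Y ~ Binomial(9, 9/20).
Summing C(9,j)·(9/20)^j·(11/20)^{9-j} for j = 0..6 gives 30407271323/32000000000.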